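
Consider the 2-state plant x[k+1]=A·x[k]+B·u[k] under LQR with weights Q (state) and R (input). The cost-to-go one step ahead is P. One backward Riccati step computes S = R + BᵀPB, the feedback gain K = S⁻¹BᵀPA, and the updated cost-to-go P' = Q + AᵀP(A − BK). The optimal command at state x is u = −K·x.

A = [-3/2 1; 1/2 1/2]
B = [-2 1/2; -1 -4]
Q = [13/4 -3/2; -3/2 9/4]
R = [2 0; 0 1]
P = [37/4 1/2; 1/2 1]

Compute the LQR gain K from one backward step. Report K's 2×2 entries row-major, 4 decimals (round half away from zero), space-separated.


BᵀP = [-19.0000 -2.0000; 2.6250 -3.7500]
S = R + BᵀPB = [2 0; 0 1] + [40.0000 -1.5000; -1.5000 16.3125] = [42.0000 -1.5000; -1.5000 17.3125]
BᵀPA = [27.5000 -20.0000; -5.8125 0.7500]
K = S⁻¹·BᵀPA = [0.6448 -0.4761; -0.2799 0.0021]
A−BK = [-0.0705 0.0467; 0.0253 0.0322]
AᵀP(A−BK) = [0.9546 -0.6448; -0.6448 0.4761]
P' = Q + AᵀP(A−BK) = [4.2046 -2.1448; -2.1448 2.7261]
tr(P') = 6.9308

0.6448 -0.4761 -0.2799 0.0021


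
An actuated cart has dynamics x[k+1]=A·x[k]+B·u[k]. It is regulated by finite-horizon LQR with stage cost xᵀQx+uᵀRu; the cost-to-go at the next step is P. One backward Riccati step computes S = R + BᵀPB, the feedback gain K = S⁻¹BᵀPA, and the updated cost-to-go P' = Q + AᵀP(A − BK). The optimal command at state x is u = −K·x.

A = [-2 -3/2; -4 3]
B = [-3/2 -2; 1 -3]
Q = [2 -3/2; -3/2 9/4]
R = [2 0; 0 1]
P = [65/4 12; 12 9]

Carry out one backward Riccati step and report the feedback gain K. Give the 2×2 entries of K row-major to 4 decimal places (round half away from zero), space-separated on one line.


0.0459 0.2114 1.1637 -0.2103

BᵀP = [-12.3750 -9.0000; -68.5000 -51.0000]
S = R + BᵀPB = [2 0; 0 1] + [9.5625 51.7500; 51.7500 290.0000] = [11.5625 51.7500; 51.7500 291.0000]
BᵀPA = [60.7500 -8.4375; 341.0000 -50.2500]
K = S⁻¹·BᵀPA = [0.0459 0.2114; 1.1637 -0.2103]
A−BK = [0.3961 -1.6035; -0.5549 2.1578]
AᵀP(A−BK) = [1.4040 -0.3889; -0.3889 0.7799]
P' = Q + AᵀP(A−BK) = [3.4040 -1.8889; -1.8889 3.0299]
tr(P') = 6.4339


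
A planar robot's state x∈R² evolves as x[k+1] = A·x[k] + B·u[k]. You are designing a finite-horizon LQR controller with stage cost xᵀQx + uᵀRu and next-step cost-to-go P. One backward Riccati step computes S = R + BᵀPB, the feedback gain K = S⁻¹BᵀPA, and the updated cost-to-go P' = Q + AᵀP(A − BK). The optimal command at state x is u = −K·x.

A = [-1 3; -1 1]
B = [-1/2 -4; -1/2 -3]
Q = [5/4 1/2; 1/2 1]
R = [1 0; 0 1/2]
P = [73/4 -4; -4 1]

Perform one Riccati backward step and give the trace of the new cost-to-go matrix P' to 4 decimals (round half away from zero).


2.9049

BᵀP = [-7.1250 1.5000; -61.0000 13.0000]
S = R + BᵀPB = [1 0; 0 1/2] + [2.8125 24.0000; 24.0000 205.0000] = [3.8125 24.0000; 24.0000 205.5000]
BᵀPA = [5.6250 -19.8750; 48.0000 -170.0000]
K = S⁻¹·BᵀPA = [0.0190 -0.0208; 0.2314 -0.8248]
A−BK = [-0.0651 -0.3097; -0.2964 -1.4849]
AᵀP(A−BK) = [0.0380 -0.0416; -0.0416 0.6170]
P' = Q + AᵀP(A−BK) = [1.2880 0.4584; 0.4584 1.6170]
tr(P') = 2.9049


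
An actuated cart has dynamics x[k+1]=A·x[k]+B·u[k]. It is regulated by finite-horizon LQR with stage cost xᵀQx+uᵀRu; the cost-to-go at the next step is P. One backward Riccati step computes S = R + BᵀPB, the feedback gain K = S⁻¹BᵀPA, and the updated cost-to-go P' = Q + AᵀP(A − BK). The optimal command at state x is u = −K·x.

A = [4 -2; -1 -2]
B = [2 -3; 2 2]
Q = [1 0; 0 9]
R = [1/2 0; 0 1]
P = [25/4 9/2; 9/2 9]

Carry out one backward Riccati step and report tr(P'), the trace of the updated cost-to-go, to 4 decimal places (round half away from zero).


BᵀP = [21.5000 27.0000; -9.7500 4.5000]
S = R + BᵀPB = [1/2 0; 0 1] + [97.0000 -10.5000; -10.5000 38.2500] = [97.5000 -10.5000; -10.5000 39.2500]
BᵀPA = [59.0000 -97.0000; -43.5000 10.5000]
K = S⁻¹·BᵀPA = [0.5002 -0.9947; -0.9745 0.0014]
A−BK = [0.0762 -0.0063; -0.0514 -0.0134]
AᵀP(A−BK) = [1.0995 -0.2501; -0.2501 0.4974]
P' = Q + AᵀP(A−BK) = [2.0995 -0.2501; -0.2501 9.4974]
tr(P') = 11.5969

11.5969


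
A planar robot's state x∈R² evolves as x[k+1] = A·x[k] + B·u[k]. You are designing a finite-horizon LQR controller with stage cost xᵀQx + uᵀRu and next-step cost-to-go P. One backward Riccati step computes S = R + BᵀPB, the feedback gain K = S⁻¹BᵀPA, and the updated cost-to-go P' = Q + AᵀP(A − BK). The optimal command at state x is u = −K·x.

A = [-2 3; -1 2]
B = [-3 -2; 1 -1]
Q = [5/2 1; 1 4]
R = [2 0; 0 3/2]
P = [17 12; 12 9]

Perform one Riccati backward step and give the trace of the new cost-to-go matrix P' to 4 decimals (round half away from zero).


11.1052

BᵀP = [-39.0000 -27.0000; -46.0000 -33.0000]
S = R + BᵀPB = [2 0; 0 3/2] + [90.0000 105.0000; 105.0000 125.0000] = [92.0000 105.0000; 105.0000 126.5000]
BᵀPA = [105.0000 -171.0000; 125.0000 -204.0000]
K = S⁻¹·BᵀPA = [0.2569 -0.3450; 0.7749 -1.3263]
A−BK = [0.3206 -0.6876; -0.4821 1.0188]
AᵀP(A−BK) = [1.1623 -1.9894; -1.9894 3.4429]
P' = Q + AᵀP(A−BK) = [3.6623 -0.9894; -0.9894 7.4429]
tr(P') = 11.1052


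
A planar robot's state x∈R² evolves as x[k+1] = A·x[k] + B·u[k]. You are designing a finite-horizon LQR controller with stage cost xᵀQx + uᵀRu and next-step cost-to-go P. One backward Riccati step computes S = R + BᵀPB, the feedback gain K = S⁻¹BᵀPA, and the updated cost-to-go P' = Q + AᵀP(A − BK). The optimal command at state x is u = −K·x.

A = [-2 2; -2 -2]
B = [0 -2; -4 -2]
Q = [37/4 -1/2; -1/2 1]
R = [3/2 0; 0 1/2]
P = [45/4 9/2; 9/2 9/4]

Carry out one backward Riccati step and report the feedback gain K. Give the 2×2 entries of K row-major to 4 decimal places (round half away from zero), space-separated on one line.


BᵀP = [-18.0000 -9.0000; -31.5000 -13.5000]
S = R + BᵀPB = [3/2 0; 0 1/2] + [36.0000 54.0000; 54.0000 90.0000] = [37.5000 54.0000; 54.0000 90.5000]
BᵀPA = [54.0000 -18.0000; 90.0000 -36.0000]
K = S⁻¹·BᵀPA = [0.0565 0.6593; 0.9608 -0.7912]
A−BK = [-0.0785 0.4176; 0.1476 -0.9451]
AᵀP(A−BK) = [0.4804 -0.3956; -0.3956 1.3846]
P' = Q + AᵀP(A−BK) = [9.7304 -0.8956; -0.8956 2.3846]
tr(P') = 12.1150

0.0565 0.6593 0.9608 -0.7912


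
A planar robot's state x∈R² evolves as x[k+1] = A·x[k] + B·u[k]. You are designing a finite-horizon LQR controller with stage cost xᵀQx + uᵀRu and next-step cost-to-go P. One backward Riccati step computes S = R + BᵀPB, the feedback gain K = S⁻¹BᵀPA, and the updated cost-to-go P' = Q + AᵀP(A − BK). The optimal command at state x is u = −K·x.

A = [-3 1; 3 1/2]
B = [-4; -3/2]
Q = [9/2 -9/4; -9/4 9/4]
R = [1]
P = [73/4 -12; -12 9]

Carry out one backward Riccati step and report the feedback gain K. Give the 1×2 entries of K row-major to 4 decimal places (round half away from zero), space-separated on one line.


1.5864 -0.2230

BᵀP = [-55.0000 34.5000]
S = R + BᵀPB = [1] + [168.2500] = [169.2500]
BᵀPA = [268.5000 -37.7500]
K = S⁻¹·BᵀPA = [1.5864 -0.2230]
A−BK = [3.3456 0.1078; 5.3796 0.1654]
AᵀP(A−BK) = [35.2987 0.6370; 0.6370 0.0801]
P' = Q + AᵀP(A−BK) = [39.7987 -1.6130; -1.6130 2.3301]
tr(P') = 42.1289


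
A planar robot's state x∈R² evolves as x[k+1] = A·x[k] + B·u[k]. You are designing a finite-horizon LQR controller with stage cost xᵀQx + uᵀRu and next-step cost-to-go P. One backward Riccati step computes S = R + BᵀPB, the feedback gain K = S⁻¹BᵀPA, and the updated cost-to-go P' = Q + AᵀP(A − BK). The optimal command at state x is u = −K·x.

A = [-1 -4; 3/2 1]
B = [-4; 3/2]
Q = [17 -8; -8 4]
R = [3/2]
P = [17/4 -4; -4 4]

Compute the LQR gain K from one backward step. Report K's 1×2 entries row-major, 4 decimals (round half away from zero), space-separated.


0.4427 0.9012

BᵀP = [-23.0000 22.0000]
S = R + BᵀPB = [3/2] + [125.0000] = [126.5000]
BᵀPA = [56.0000 114.0000]
K = S⁻¹·BᵀPA = [0.4427 0.9012]
A−BK = [0.7708 -0.3953; 0.8360 -0.3518]
AᵀP(A−BK) = [0.4595 0.5336; 0.5336 1.2648]
P' = Q + AᵀP(A−BK) = [17.4595 -7.4664; -7.4664 5.2648]
tr(P') = 22.7243


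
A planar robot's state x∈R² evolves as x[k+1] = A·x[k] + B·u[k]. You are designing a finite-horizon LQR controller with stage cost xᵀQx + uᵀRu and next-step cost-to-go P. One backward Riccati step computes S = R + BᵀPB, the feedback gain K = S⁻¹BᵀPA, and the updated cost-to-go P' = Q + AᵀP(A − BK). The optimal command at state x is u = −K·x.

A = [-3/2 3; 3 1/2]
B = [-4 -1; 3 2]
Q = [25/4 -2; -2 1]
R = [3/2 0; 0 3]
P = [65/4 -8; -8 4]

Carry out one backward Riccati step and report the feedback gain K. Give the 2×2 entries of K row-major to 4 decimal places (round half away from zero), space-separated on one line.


0.5010 -0.4827 0.1145 -0.0491

BᵀP = [-89.0000 44.0000; -32.2500 16.0000]
S = R + BᵀPB = [3/2 0; 0 3] + [488.0000 177.0000; 177.0000 64.2500] = [489.5000 177.0000; 177.0000 67.2500]
BᵀPA = [265.5000 -245.0000; 96.3750 -88.7500]
K = S⁻¹·BᵀPA = [0.5010 -0.4827; 0.1145 -0.0491]
A−BK = [0.6184 1.0199; 1.2680 2.0465]
AᵀP(A−BK) = [0.5153 -0.2211; -0.2211 0.6170]
P' = Q + AᵀP(A−BK) = [6.7653 -2.2211; -2.2211 1.6170]
tr(P') = 8.3823


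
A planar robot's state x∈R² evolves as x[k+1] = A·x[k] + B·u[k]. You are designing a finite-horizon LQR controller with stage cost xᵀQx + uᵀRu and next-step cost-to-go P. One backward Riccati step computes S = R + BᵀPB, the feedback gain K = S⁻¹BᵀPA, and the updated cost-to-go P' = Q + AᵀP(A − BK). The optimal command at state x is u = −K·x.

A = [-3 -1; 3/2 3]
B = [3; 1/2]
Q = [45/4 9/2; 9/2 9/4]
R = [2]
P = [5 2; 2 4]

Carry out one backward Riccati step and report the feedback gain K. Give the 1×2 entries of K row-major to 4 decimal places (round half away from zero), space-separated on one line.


BᵀP = [16.0000 8.0000]
S = R + BᵀPB = [2] + [52.0000] = [54.0000]
BᵀPA = [-36.0000 8.0000]
K = S⁻¹·BᵀPA = [-0.6667 0.1481]
A−BK = [-1.0000 -1.4444; 1.8333 2.9259]
AᵀP(A−BK) = [12.0000 17.3333; 17.3333 27.8148]
P' = Q + AᵀP(A−BK) = [23.2500 21.8333; 21.8333 30.0648]
tr(P') = 53.3148

-0.6667 0.1481


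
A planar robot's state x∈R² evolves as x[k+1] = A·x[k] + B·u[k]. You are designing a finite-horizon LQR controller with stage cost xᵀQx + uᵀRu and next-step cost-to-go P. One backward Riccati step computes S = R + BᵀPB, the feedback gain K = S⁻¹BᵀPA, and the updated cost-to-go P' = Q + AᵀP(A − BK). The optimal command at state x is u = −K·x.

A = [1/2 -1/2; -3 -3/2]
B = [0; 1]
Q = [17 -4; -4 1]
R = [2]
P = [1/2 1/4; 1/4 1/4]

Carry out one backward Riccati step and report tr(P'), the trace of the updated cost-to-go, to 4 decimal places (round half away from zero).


BᵀP = [0.2500 0.2500]
S = R + BᵀPB = [2] + [0.2500] = [2.2500]
BᵀPA = [-0.6250 -0.5000]
K = S⁻¹·BᵀPA = [-0.2778 -0.2222]
A−BK = [0.5000 -0.5000; -2.7222 -1.2778]
AᵀP(A−BK) = [1.4514 1.0486; 1.0486 0.9514]
P' = Q + AᵀP(A−BK) = [18.4514 -2.9514; -2.9514 1.9514]
tr(P') = 20.4028

20.4028


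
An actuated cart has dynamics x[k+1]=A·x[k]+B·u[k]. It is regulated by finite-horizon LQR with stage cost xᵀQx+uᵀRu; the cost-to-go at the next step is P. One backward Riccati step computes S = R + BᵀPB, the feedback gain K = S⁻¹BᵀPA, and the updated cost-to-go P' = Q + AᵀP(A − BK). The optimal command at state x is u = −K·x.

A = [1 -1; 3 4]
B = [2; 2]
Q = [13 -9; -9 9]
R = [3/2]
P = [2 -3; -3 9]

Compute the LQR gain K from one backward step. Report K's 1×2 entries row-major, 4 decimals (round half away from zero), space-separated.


1.5814 2.3256

BᵀP = [-2.0000 12.0000]
S = R + BᵀPB = [3/2] + [20.0000] = [21.5000]
BᵀPA = [34.0000 50.0000]
K = S⁻¹·BᵀPA = [1.5814 2.3256]
A−BK = [-2.1628 -5.6512; -0.1628 -0.6512]
AᵀP(A−BK) = [11.2326 23.9302; 23.9302 53.7209]
P' = Q + AᵀP(A−BK) = [24.2326 14.9302; 14.9302 62.7209]
tr(P') = 86.9535


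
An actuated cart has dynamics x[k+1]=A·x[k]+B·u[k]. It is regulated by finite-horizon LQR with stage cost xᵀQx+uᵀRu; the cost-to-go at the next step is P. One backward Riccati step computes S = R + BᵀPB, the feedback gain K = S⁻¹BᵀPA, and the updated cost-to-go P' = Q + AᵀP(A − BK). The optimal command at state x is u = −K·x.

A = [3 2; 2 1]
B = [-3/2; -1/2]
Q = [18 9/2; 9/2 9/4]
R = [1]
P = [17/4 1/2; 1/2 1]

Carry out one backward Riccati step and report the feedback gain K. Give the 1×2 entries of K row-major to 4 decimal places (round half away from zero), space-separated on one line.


-1.9351 -1.2541

BᵀP = [-6.6250 -1.2500]
S = R + BᵀPB = [1] + [10.5625] = [11.5625]
BᵀPA = [-22.3750 -14.5000]
K = S⁻¹·BᵀPA = [-1.9351 -1.2541]
A−BK = [0.0973 0.1189; 1.0324 0.3730]
AᵀP(A−BK) = [4.9514 2.9405; 2.9405 1.8162]
P' = Q + AᵀP(A−BK) = [22.9514 7.4405; 7.4405 4.0662]
tr(P') = 27.0176


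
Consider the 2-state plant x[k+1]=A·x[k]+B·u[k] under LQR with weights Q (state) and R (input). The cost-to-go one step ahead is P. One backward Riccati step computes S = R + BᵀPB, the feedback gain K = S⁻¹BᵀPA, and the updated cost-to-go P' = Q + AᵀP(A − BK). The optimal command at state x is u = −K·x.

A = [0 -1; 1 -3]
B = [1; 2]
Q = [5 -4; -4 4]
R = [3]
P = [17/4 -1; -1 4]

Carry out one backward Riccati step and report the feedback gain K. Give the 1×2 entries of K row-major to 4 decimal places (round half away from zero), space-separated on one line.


BᵀP = [2.2500 7.0000]
S = R + BᵀPB = [3] + [16.2500] = [19.2500]
BᵀPA = [7.0000 -23.2500]
K = S⁻¹·BᵀPA = [0.3636 -1.2078]
A−BK = [-0.3636 0.2078; 0.2727 -0.5844]
AᵀP(A−BK) = [1.4545 -2.5455; -2.5455 6.1688]
P' = Q + AᵀP(A−BK) = [6.4545 -6.5455; -6.5455 10.1688]
tr(P') = 16.6234

0.3636 -1.2078


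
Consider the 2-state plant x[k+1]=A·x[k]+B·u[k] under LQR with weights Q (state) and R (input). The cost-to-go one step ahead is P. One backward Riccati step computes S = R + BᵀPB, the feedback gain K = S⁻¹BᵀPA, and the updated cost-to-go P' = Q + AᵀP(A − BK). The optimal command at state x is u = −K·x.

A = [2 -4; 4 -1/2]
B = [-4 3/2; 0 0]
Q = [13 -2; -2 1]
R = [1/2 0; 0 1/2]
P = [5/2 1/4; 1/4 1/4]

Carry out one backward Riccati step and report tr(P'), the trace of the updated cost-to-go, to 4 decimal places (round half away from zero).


18.2569

BᵀP = [-10.0000 -1.0000; 3.7500 0.3750]
S = R + BᵀPB = [1/2 0; 0 1/2] + [40.0000 -15.0000; -15.0000 5.6250] = [40.5000 -15.0000; -15.0000 6.1250]
BᵀPA = [-24.0000 40.5000; 9.0000 -15.1875]
K = S⁻¹·BᵀPA = [-0.5203 0.8780; 0.1951 -0.3293]
A−BK = [-0.3740 0.0061; 4.0000 -0.5000]
AᵀP(A−BK) = [3.7561 -0.7134; -0.7134 0.5008]
P' = Q + AᵀP(A−BK) = [16.7561 -2.7134; -2.7134 1.5008]
tr(P') = 18.2569


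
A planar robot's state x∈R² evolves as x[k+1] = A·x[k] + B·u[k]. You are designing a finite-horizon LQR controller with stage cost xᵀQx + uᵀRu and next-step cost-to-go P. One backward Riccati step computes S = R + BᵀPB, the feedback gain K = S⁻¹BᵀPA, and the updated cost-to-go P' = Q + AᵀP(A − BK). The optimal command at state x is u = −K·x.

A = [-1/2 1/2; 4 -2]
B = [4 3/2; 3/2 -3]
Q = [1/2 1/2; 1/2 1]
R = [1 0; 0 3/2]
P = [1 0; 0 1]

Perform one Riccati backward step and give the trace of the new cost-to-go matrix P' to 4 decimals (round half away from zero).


BᵀP = [4.0000 1.5000; 1.5000 -3.0000]
S = R + BᵀPB = [1 0; 0 3/2] + [18.2500 1.5000; 1.5000 11.2500] = [19.2500 1.5000; 1.5000 12.7500]
BᵀPA = [4.0000 -1.0000; -12.7500 6.7500]
K = S⁻¹·BᵀPA = [0.2884 -0.0941; -1.0339 0.5405]
A−BK = [-0.1025 0.0655; 0.4657 -0.2375]
AᵀP(A−BK) = [1.9140 -0.9827; -0.9827 0.5077]
P' = Q + AᵀP(A−BK) = [2.4140 -0.4827; -0.4827 1.5077]
tr(P') = 3.9217

3.9217


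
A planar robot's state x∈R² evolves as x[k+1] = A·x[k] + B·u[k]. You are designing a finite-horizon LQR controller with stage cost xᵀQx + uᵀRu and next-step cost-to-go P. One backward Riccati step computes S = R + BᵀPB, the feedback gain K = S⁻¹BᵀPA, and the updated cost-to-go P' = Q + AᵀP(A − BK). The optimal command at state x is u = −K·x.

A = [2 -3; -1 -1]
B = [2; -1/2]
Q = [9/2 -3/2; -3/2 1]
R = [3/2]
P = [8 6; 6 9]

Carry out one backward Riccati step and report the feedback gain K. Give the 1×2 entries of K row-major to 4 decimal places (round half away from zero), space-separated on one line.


0.7789 -1.9579

BᵀP = [13.0000 7.5000]
S = R + BᵀPB = [3/2] + [22.2500] = [23.7500]
BᵀPA = [18.5000 -46.5000]
K = S⁻¹·BᵀPA = [0.7789 -1.9579]
A−BK = [0.4421 0.9158; -0.6105 -1.9789]
AᵀP(A−BK) = [2.5895 3.2211; 3.2211 25.9579]
P' = Q + AᵀP(A−BK) = [7.0895 1.7211; 1.7211 26.9579]
tr(P') = 34.0474


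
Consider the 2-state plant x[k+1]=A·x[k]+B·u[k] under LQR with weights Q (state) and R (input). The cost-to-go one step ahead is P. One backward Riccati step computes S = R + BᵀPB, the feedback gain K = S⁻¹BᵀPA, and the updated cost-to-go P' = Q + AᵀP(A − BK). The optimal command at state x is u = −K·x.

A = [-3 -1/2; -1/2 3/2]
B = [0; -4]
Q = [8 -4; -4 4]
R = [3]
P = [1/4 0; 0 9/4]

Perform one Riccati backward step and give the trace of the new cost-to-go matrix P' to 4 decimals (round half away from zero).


14.7452

BᵀP = [0.0000 -9.0000]
S = R + BᵀPB = [3] + [36.0000] = [39.0000]
BᵀPA = [4.5000 -13.5000]
K = S⁻¹·BᵀPA = [0.1154 -0.3462]
A−BK = [-3.0000 -0.5000; -0.0385 0.1154]
AᵀP(A−BK) = [2.2933 0.2452; 0.2452 0.4519]
P' = Q + AᵀP(A−BK) = [10.2933 -3.7548; -3.7548 4.4519]
tr(P') = 14.7452


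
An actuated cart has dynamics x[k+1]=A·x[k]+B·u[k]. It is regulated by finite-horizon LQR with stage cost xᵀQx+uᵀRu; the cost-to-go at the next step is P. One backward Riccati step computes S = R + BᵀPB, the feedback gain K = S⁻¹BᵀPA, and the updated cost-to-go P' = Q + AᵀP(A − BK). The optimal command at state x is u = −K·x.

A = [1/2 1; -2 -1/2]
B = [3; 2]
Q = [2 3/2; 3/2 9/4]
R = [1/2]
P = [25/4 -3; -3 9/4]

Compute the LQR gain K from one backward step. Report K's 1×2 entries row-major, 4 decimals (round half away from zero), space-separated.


BᵀP = [12.7500 -4.5000]
S = R + BᵀPB = [1/2] + [29.2500] = [29.7500]
BᵀPA = [15.3750 15.0000]
K = S⁻¹·BᵀPA = [0.5168 0.5042]
A−BK = [-1.0504 -0.5126; -3.0336 -1.5084]
AᵀP(A−BK) = [8.6166 4.3729; 4.3729 2.2495]
P' = Q + AᵀP(A−BK) = [10.6166 5.8729; 5.8729 4.4995]
tr(P') = 15.1161

0.5168 0.5042


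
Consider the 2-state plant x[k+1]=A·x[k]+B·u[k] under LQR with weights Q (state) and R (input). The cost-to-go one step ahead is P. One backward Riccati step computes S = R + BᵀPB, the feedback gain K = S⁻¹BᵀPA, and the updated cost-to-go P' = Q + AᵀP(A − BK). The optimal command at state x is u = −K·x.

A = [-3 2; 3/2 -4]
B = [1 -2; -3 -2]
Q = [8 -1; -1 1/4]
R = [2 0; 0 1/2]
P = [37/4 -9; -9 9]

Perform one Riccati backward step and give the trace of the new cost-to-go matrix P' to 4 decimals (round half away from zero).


BᵀP = [36.2500 -36.0000; -0.5000 0.0000]
S = R + BᵀPB = [2 0; 0 1/2] + [144.2500 -0.5000; -0.5000 1.0000] = [146.2500 -0.5000; -0.5000 1.5000]
BᵀPA = [-162.7500 216.5000; 1.5000 -1.0000]
K = S⁻¹·BᵀPA = [-1.1107 1.4797; 0.6298 -0.1734]
A−BK = [-0.6298 0.1734; -0.5724 0.0924]
AᵀP(A−BK) = [2.7942 -3.4107; -3.4107 4.4609]
P' = Q + AᵀP(A−BK) = [10.7942 -4.4107; -4.4107 4.7109]
tr(P') = 15.5051

15.5051


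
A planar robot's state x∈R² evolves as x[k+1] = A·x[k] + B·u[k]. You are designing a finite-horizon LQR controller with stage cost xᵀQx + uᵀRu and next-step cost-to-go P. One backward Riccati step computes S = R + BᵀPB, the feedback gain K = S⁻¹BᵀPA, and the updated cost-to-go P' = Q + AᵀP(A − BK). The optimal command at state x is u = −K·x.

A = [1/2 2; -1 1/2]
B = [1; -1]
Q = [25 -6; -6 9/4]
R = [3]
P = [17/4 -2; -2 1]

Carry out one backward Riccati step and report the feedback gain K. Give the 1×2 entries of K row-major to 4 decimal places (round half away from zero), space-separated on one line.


0.5000 0.8980

BᵀP = [6.2500 -3.0000]
S = R + BᵀPB = [3] + [9.2500] = [12.2500]
BᵀPA = [6.1250 11.0000]
K = S⁻¹·BᵀPA = [0.5000 0.8980]
A−BK = [0.0000 1.1020; -0.5000 1.3980]
AᵀP(A−BK) = [1.0000 1.7500; 1.7500 3.3724]
P' = Q + AᵀP(A−BK) = [26.0000 -4.2500; -4.2500 5.6224]
tr(P') = 31.6224


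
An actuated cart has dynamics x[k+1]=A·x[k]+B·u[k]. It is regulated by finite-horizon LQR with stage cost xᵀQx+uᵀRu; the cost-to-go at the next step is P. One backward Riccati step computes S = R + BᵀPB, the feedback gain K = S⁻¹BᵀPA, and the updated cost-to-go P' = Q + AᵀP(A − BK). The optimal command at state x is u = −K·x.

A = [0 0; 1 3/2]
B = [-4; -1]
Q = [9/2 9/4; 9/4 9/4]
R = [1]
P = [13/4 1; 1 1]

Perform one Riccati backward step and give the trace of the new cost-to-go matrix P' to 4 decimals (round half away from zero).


8.6895

BᵀP = [-14.0000 -5.0000]
S = R + BᵀPB = [1] + [61.0000] = [62.0000]
BᵀPA = [-5.0000 -7.5000]
K = S⁻¹·BᵀPA = [-0.0806 -0.1210]
A−BK = [-0.3226 -0.4839; 0.9194 1.3790]
AᵀP(A−BK) = [0.5968 0.8952; 0.8952 1.3427]
P' = Q + AᵀP(A−BK) = [5.0968 3.1452; 3.1452 3.5927]
tr(P') = 8.6895


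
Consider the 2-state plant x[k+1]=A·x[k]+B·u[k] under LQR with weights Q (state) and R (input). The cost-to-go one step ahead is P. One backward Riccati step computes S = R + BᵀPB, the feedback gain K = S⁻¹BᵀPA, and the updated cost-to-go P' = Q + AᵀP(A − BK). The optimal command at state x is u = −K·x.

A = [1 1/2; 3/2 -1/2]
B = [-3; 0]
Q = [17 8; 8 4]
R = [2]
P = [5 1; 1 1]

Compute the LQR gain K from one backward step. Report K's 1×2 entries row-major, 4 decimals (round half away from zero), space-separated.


-0.4149 -0.1277

BᵀP = [-15.0000 -3.0000]
S = R + BᵀPB = [2] + [45.0000] = [47.0000]
BᵀPA = [-19.5000 -6.0000]
K = S⁻¹·BᵀPA = [-0.4149 -0.1277]
A−BK = [-0.2447 0.1170; 1.5000 -0.5000]
AᵀP(A−BK) = [2.1596 -0.4894; -0.4894 0.2340]
P' = Q + AᵀP(A−BK) = [19.1596 7.5106; 7.5106 4.2340]
tr(P') = 23.3936


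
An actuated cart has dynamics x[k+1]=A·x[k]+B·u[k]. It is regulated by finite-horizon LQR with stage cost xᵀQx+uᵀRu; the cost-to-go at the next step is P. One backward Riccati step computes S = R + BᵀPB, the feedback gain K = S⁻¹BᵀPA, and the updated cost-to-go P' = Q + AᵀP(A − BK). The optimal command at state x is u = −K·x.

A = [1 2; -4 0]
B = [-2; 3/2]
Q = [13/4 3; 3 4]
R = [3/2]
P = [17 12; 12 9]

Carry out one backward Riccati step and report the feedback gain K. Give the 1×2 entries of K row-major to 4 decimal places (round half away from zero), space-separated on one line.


1.4648 -1.8028

BᵀP = [-16.0000 -10.5000]
S = R + BᵀPB = [3/2] + [16.2500] = [17.7500]
BᵀPA = [26.0000 -32.0000]
K = S⁻¹·BᵀPA = [1.4648 -1.8028]
A−BK = [3.9296 -1.6056; -6.1972 2.7042]
AᵀP(A−BK) = [26.9155 -15.1268; -15.1268 10.3099]
P' = Q + AᵀP(A−BK) = [30.1655 -12.1268; -12.1268 14.3099]
tr(P') = 44.4754


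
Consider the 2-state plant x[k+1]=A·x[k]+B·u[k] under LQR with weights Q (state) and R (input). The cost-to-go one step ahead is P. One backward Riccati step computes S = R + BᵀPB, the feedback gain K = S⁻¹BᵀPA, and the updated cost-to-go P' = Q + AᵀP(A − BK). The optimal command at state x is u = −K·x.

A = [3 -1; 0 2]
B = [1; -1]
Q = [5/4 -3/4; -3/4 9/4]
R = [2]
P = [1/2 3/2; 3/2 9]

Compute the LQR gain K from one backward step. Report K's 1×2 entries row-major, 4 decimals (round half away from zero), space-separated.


-0.3529 -1.6471

BᵀP = [-1.0000 -7.5000]
S = R + BᵀPB = [2] + [6.5000] = [8.5000]
BᵀPA = [-3.0000 -14.0000]
K = S⁻¹·BᵀPA = [-0.3529 -1.6471]
A−BK = [3.3529 0.6471; -0.3529 0.3529]
AᵀP(A−BK) = [3.4412 2.5588; 2.5588 7.4412]
P' = Q + AᵀP(A−BK) = [4.6912 1.8088; 1.8088 9.6912]
tr(P') = 14.3824


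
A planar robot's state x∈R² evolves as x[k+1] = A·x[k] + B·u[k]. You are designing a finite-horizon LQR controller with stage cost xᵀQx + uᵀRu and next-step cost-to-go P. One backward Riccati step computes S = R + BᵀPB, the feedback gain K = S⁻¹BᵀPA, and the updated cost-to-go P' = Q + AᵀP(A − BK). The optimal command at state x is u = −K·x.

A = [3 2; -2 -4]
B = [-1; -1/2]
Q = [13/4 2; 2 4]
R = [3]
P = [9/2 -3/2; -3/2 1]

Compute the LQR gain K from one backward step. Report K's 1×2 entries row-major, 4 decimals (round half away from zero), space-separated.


-2.1200 -1.8400

BᵀP = [-3.7500 1.0000]
S = R + BᵀPB = [3] + [3.2500] = [6.2500]
BᵀPA = [-13.2500 -11.5000]
K = S⁻¹·BᵀPA = [-2.1200 -1.8400]
A−BK = [0.8800 0.1600; -3.0600 -4.9200]
AᵀP(A−BK) = [34.4100 34.6200; 34.6200 36.8400]
P' = Q + AᵀP(A−BK) = [37.6600 36.6200; 36.6200 40.8400]
tr(P') = 78.5000


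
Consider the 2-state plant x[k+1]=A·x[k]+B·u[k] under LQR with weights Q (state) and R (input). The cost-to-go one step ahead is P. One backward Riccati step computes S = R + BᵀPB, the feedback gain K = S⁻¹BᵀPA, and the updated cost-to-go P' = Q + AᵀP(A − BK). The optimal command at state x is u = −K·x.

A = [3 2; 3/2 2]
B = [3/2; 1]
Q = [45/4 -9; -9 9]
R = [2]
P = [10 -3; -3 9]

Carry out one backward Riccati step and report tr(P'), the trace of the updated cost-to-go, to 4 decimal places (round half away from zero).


BᵀP = [12.0000 4.5000]
S = R + BᵀPB = [2] + [22.5000] = [24.5000]
BᵀPA = [42.7500 33.0000]
K = S⁻¹·BᵀPA = [1.7449 1.3469]
A−BK = [0.3827 -0.0204; -0.2449 0.6531]
AᵀP(A−BK) = [8.6556 2.4184; 2.4184 7.5510]
P' = Q + AᵀP(A−BK) = [19.9056 -6.5816; -6.5816 16.5510]
tr(P') = 36.4566

36.4566


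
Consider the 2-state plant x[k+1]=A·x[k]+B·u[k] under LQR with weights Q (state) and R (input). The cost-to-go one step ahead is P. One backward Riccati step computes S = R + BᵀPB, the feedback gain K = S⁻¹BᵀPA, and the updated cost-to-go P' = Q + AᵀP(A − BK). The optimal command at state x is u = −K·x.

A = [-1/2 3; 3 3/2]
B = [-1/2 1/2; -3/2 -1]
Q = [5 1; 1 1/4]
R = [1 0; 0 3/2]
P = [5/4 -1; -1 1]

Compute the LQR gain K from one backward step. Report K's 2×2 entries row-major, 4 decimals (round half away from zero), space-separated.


-0.9434 0.0889 -1.0377 0.6550

BᵀP = [0.8750 -1.0000; 1.6250 -1.5000]
S = R + BᵀPB = [1 0; 0 3/2] + [1.0625 1.4375; 1.4375 2.3125] = [2.0625 1.4375; 1.4375 3.8125]
BᵀPA = [-3.4375 1.1250; -5.3125 2.6250]
K = S⁻¹·BᵀPA = [-0.9434 0.0889; -1.0377 0.6550]
A−BK = [-0.4528 2.7170; 0.5472 2.2884]
AᵀP(A−BK) = [3.5566 -1.8396; -1.8396 2.6806]
P' = Q + AᵀP(A−BK) = [8.5566 -0.8396; -0.8396 2.9306]
tr(P') = 11.4872


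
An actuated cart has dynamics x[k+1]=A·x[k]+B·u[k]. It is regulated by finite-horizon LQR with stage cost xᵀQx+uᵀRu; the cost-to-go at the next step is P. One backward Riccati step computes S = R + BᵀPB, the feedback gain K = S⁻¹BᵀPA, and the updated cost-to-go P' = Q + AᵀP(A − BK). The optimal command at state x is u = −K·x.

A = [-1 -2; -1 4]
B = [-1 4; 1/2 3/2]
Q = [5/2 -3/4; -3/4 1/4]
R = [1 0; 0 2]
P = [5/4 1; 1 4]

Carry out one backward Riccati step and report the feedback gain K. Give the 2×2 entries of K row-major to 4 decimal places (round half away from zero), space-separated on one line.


BᵀP = [-0.7500 1.0000; 6.5000 10.0000]
S = R + BᵀPB = [1 0; 0 2] + [1.2500 -1.5000; -1.5000 41.0000] = [2.2500 -1.5000; -1.5000 43.0000]
BᵀPA = [-0.2500 5.5000; -16.5000 27.0000]
K = S⁻¹·BᵀPA = [-0.3757 2.9312; -0.3968 0.7302]
A−BK = [0.2116 -1.9894; -0.2169 1.4392]
AᵀP(A−BK) = [0.6085 -2.7196; -2.7196 17.1640]
P' = Q + AᵀP(A−BK) = [3.1085 -3.4696; -3.4696 17.4140]
tr(P') = 20.5225

-0.3757 2.9312 -0.3968 0.7302


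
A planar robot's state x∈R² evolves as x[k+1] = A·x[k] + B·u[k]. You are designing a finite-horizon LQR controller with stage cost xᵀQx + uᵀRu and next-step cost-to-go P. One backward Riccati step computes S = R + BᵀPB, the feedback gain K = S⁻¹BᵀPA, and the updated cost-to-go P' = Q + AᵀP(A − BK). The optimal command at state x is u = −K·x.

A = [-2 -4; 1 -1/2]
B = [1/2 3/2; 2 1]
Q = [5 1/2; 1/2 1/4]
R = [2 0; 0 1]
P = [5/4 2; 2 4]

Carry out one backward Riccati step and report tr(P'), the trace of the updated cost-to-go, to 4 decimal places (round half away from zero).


8.6814

BᵀP = [4.6250 9.0000; 3.8750 7.0000]
S = R + BᵀPB = [2 0; 0 1] + [20.3125 15.9375; 15.9375 12.8125] = [22.3125 15.9375; 15.9375 13.8125]
BᵀPA = [-0.2500 -23.0000; -0.7500 -19.0000]
K = S⁻¹·BᵀPA = [0.1569 -0.2745; -0.2353 -1.0588]
A−BK = [-1.7255 -2.2745; 0.9216 1.1078]
AᵀP(A−BK) = [0.8627 1.1373; 1.1373 2.5686]
P' = Q + AᵀP(A−BK) = [5.8627 1.6373; 1.6373 2.8186]
tr(P') = 8.6814


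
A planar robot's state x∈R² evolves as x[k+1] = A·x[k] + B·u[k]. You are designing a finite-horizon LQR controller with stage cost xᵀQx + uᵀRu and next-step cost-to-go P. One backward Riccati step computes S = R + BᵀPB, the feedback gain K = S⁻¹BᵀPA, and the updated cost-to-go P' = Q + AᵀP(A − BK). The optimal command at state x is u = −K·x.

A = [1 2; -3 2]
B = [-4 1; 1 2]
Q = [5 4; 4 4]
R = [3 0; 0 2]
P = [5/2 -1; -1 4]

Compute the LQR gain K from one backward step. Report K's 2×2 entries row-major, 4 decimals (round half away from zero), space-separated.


-0.5382 -0.1972 -1.0793 0.9688

BᵀP = [-11.0000 8.0000; 0.5000 7.0000]
S = R + BᵀPB = [3 0; 0 2] + [52.0000 5.0000; 5.0000 14.5000] = [55.0000 5.0000; 5.0000 16.5000]
BᵀPA = [-35.0000 -6.0000; -20.5000 15.0000]
K = S⁻¹·BᵀPA = [-0.5382 -0.1972; -1.0793 0.9688]
A−BK = [-0.0737 0.2425; -0.3031 0.2595]
AᵀP(A−BK) = [3.5354 -2.0397; -2.0397 2.2844]
P' = Q + AᵀP(A−BK) = [8.5354 1.9603; 1.9603 6.2844]
tr(P') = 14.8198


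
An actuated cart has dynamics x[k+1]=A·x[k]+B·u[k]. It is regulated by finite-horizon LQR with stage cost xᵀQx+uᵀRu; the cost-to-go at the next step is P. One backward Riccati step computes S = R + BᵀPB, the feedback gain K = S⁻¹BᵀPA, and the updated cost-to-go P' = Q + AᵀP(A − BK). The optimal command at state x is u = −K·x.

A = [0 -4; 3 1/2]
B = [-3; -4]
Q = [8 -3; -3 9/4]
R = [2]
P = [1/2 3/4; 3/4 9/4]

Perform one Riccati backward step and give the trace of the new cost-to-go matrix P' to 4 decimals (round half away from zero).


BᵀP = [-4.5000 -11.2500]
S = R + BᵀPB = [2] + [58.5000] = [60.5000]
BᵀPA = [-33.7500 12.3750]
K = S⁻¹·BᵀPA = [-0.5579 0.2045]
A−BK = [-1.6736 -3.3864; 0.7686 1.3182]
AᵀP(A−BK) = [1.4225 1.2784; 1.2784 3.0313]
P' = Q + AᵀP(A−BK) = [9.4225 -1.7216; -1.7216 5.2813]
tr(P') = 14.7038

14.7038


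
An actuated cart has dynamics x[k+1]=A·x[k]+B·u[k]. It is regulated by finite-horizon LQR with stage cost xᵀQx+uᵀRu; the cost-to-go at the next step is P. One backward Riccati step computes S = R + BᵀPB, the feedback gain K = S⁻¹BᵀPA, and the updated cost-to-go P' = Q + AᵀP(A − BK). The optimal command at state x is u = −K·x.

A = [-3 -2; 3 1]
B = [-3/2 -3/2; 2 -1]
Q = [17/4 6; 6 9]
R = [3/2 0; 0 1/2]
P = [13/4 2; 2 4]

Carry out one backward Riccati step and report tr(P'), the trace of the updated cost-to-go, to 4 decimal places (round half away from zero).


BᵀP = [-0.8750 5.0000; -6.8750 -7.0000]
S = R + BᵀPB = [3/2 0; 0 1/2] + [11.3125 -3.6875; -3.6875 17.3125] = [12.8125 -3.6875; -3.6875 17.8125]
BᵀPA = [17.6250 6.7500; -0.3750 6.7500]
K = S⁻¹·BᵀPA = [1.4563 0.6762; 0.2804 0.5189]
A−BK = [-0.3949 -0.2073; 0.3678 0.1666]
AᵀP(A−BK) = [3.6875 1.7769; 1.7769 0.9330]
P' = Q + AᵀP(A−BK) = [7.9375 7.7769; 7.7769 9.9330]
tr(P') = 17.8706

17.8706


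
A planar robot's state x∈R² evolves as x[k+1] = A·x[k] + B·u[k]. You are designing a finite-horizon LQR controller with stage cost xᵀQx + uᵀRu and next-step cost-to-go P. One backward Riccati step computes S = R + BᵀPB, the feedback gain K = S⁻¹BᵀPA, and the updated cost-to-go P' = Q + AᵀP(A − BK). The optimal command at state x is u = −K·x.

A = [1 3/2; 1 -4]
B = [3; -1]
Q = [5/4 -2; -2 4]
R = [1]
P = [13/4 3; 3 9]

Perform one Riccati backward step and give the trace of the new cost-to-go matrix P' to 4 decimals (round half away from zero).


BᵀP = [6.7500 0.0000]
S = R + BᵀPB = [1] + [20.2500] = [21.2500]
BᵀPA = [6.7500 10.1250]
K = S⁻¹·BᵀPA = [0.3176 0.4765]
A−BK = [0.0471 0.0706; 1.3176 -3.5235]
AᵀP(A−BK) = [16.1059 -41.8412; -41.8412 110.4882]
P' = Q + AᵀP(A−BK) = [17.3559 -43.8412; -43.8412 114.4882]
tr(P') = 131.8441

131.8441


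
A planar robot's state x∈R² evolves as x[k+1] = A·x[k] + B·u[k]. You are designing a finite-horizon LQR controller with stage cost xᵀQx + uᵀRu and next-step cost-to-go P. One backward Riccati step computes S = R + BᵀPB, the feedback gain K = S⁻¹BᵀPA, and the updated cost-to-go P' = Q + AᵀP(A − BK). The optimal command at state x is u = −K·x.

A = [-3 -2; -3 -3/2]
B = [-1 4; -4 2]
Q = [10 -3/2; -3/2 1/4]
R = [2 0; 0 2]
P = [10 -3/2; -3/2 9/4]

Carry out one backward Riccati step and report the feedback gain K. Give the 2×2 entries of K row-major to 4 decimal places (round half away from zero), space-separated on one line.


0.4087 0.1398 -0.6383 -0.4586

BᵀP = [-4.0000 -7.5000; 37.0000 -1.5000]
S = R + BᵀPB = [2 0; 0 2] + [34.0000 -31.0000; -31.0000 145.0000] = [36.0000 -31.0000; -31.0000 147.0000]
BᵀPA = [34.5000 19.2500; -106.5000 -71.7500]
K = S⁻¹·BᵀPA = [0.4087 0.1398; -0.6383 -0.4586]
A−BK = [-0.0381 -0.0257; -0.0887 -0.0236]
AᵀP(A−BK) = [1.1710 0.7095; 0.7095 0.4658]
P' = Q + AᵀP(A−BK) = [11.1710 -0.7905; -0.7905 0.7158]
tr(P') = 11.8868


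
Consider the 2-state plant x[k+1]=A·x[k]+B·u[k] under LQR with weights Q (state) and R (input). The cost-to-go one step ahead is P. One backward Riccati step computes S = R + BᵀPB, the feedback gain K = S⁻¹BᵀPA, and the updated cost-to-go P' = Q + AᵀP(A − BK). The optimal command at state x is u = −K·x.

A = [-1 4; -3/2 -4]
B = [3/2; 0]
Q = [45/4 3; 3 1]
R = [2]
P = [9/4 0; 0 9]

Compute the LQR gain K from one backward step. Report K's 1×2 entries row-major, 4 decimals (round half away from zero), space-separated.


BᵀP = [3.3750 0.0000]
S = R + BᵀPB = [2] + [5.0625] = [7.0625]
BᵀPA = [-3.3750 13.5000]
K = S⁻¹·BᵀPA = [-0.4779 1.9115]
A−BK = [-0.2832 1.1327; -1.5000 -4.0000]
AᵀP(A−BK) = [20.8872 51.4513; 51.4513 154.1947]
P' = Q + AᵀP(A−BK) = [32.1372 54.4513; 54.4513 155.1947]
tr(P') = 187.3319

-0.4779 1.9115


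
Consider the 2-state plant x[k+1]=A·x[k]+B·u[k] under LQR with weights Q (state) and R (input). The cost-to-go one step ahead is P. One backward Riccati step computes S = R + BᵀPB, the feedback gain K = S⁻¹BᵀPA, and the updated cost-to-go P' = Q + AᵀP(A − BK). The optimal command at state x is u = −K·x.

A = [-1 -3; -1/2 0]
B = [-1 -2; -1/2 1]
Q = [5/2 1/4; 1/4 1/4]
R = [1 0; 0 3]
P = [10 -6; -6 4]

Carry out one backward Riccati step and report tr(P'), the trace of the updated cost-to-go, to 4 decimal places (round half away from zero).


6.3186

BᵀP = [-7.0000 4.0000; -26.0000 16.0000]
S = R + BᵀPB = [1 0; 0 3] + [5.0000 18.0000; 18.0000 68.0000] = [6.0000 18.0000; 18.0000 71.0000]
BᵀPA = [5.0000 21.0000; 18.0000 78.0000]
K = S⁻¹·BᵀPA = [0.3039 0.8529; 0.1765 0.8824]
A−BK = [-0.3431 -0.3824; -0.5245 -0.4559]
AᵀP(A−BK) = [0.3039 0.8529; 0.8529 3.2647]
P' = Q + AᵀP(A−BK) = [2.8039 1.1029; 1.1029 3.5147]
tr(P') = 6.3186


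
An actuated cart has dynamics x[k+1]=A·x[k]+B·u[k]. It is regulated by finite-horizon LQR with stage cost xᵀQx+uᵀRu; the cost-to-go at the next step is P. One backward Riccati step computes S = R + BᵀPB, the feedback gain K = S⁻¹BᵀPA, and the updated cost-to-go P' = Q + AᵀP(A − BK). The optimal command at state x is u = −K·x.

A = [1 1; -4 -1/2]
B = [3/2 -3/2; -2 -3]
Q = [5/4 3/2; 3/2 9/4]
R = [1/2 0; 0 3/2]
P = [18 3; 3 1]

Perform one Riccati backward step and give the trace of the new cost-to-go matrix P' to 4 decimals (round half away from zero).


BᵀP = [21.0000 2.5000; -36.0000 -7.5000]
S = R + BᵀPB = [1/2 0; 0 3/2] + [26.5000 -39.0000; -39.0000 76.5000] = [27.0000 -39.0000; -39.0000 78.0000]
BᵀPA = [11.0000 19.7500; -6.0000 -32.2500]
K = S⁻¹·BᵀPA = [1.0667 0.4833; 0.4564 -0.1718]
A−BK = [0.0846 0.0173; -0.4974 -0.0487]
AᵀP(A−BK) = [1.0051 0.1526; 0.1526 0.1638]
P' = Q + AᵀP(A−BK) = [2.2551 1.6526; 1.6526 2.4138]
tr(P') = 4.6689

4.6689


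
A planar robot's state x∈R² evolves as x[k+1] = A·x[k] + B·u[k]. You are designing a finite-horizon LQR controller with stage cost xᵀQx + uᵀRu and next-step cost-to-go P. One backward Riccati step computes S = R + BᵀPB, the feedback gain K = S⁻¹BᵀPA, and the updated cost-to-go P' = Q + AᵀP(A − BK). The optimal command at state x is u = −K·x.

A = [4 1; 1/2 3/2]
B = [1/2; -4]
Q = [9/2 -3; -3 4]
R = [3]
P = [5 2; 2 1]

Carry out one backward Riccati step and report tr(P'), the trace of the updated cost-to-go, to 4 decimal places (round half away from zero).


BᵀP = [-5.5000 -3.0000]
S = R + BᵀPB = [3] + [9.2500] = [12.2500]
BᵀPA = [-23.5000 -10.0000]
K = S⁻¹·BᵀPA = [-1.9184 -0.8163]
A−BK = [4.9592 1.4082; -7.1735 -1.7653]
AᵀP(A−BK) = [43.1684 14.5663; 14.5663 5.0867]
P' = Q + AᵀP(A−BK) = [47.6684 11.5663; 11.5663 9.0867]
tr(P') = 56.7551

56.7551


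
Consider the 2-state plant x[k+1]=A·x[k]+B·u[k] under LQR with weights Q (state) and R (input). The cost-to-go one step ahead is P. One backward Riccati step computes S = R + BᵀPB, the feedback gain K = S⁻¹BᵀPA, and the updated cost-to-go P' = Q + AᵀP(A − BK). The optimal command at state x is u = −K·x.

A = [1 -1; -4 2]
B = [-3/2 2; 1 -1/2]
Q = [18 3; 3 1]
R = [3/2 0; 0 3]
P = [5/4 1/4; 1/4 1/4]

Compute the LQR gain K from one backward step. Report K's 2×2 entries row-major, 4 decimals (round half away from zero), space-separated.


-0.3063 0.2795 -0.0134 -0.0971

BᵀP = [-1.6250 -0.1250; 2.3750 0.3750]
S = R + BᵀPB = [3/2 0; 0 3] + [2.3125 -3.1875; -3.1875 4.5625] = [3.8125 -3.1875; -3.1875 7.5625]
BᵀPA = [-1.1250 1.3750; 0.8750 -1.6250]
K = S⁻¹·BᵀPA = [-0.3063 0.2795; -0.0134 -0.0971]
A−BK = [0.5674 -0.3866; -3.7004 1.6720]
AᵀP(A−BK) = [2.9172 -1.3506; -1.3506 0.7079]
P' = Q + AᵀP(A−BK) = [20.9172 1.6494; 1.6494 1.7079]
tr(P') = 22.6251


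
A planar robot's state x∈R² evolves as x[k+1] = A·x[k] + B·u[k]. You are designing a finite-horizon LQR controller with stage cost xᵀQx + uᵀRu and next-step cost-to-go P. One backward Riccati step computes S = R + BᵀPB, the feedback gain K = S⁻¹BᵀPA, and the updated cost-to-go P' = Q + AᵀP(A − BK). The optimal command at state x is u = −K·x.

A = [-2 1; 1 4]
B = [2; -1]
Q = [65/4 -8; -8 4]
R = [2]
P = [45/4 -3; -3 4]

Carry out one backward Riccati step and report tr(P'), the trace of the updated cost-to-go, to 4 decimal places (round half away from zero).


BᵀP = [25.5000 -10.0000]
S = R + BᵀPB = [2] + [61.0000] = [63.0000]
BᵀPA = [-61.0000 -14.5000]
K = S⁻¹·BᵀPA = [-0.9683 -0.2302]
A−BK = [-0.0635 1.4603; 0.0317 3.7698]
AᵀP(A−BK) = [1.9365 0.4603; 0.4603 47.9127]
P' = Q + AᵀP(A−BK) = [18.1865 -7.5397; -7.5397 51.9127]
tr(P') = 70.0992

70.0992


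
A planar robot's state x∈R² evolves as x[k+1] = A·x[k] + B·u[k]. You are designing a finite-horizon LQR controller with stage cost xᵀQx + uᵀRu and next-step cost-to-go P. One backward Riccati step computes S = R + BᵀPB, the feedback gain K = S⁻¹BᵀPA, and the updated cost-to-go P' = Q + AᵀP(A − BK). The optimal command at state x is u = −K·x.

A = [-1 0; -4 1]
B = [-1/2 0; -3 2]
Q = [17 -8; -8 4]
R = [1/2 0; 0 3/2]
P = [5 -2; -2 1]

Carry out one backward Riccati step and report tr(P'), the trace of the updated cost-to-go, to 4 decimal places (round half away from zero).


21.8272

BᵀP = [3.5000 -2.0000; -4.0000 2.0000]
S = R + BᵀPB = [1/2 0; 0 3/2] + [4.2500 -4.0000; -4.0000 4.0000] = [4.7500 -4.0000; -4.0000 5.5000]
BᵀPA = [4.5000 -2.0000; -4.0000 2.0000]
K = S⁻¹·BᵀPA = [0.8642 -0.2963; -0.0988 0.1481]
A−BK = [-0.5679 -0.1481; -1.2099 -0.1852]
AᵀP(A−BK) = [0.7160 -0.0741; -0.0741 0.1111]
P' = Q + AᵀP(A−BK) = [17.7160 -8.0741; -8.0741 4.1111]
tr(P') = 21.8272
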